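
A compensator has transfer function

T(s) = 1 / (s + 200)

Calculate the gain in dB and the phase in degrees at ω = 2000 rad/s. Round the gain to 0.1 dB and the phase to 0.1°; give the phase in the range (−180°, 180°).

At s = jω = j2000:
pole (s+200): 200 + j2000 → |·| = √(200²+2000²) = √4040000 ≈ 2010, ∠ = arctan(2000/200) ≈ 84.29°
|T| = 1 / 2010 ≈ 0.00049751
Gain = 20 log₁₀(0.00049751) ≈ -66.06 dB
∠T = 0.00° − 84.29° = -84.29°

-66.1 dB, -84.3°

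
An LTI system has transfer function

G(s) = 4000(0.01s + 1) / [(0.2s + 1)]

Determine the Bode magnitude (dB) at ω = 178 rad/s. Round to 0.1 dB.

At ω = 178 rad/s:
zero (1 + j178·0.01) = 1 + j1.78 → |·| ≈ 2.0417, ∠ ≈ 60.67°
pole (1 + j178·0.2) = 1 + j35.6 → |·| ≈ 35.614, ∠ ≈ 88.39°
|G| = 4000 · 2.0417 / (35.614) ≈ 229.31
Gain = 20 log₁₀(229.31) ≈ 47.21 dB

47.2 dB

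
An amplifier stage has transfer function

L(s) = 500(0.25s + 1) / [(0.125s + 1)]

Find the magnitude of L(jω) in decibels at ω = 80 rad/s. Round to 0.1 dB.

At ω = 80 rad/s:
zero (1 + j80·0.25) = 1 + j20 → |·| ≈ 20.025, ∠ ≈ 87.14°
pole (1 + j80·0.125) = 1 + j10 → |·| ≈ 10.05, ∠ ≈ 84.29°
|L| = 500 · 20.025 / (10.05) ≈ 996.27
Gain = 20 log₁₀(996.27) ≈ 59.97 dB

60.0 dB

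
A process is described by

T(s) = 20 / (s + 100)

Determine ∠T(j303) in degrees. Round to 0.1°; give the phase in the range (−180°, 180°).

-71.7°

Substitute s = j303:
Numerator: 20 = 20 + j0
Denominator: (j303) + 100 = 100 + j303
|N| = √(20² + 0²) ≈ 20, ∠N ≈ 0.00°
|D| = √(100² + 303²) ≈ 319.08, ∠D ≈ 71.74°
∠T = 0.00° − 71.74° = -71.74°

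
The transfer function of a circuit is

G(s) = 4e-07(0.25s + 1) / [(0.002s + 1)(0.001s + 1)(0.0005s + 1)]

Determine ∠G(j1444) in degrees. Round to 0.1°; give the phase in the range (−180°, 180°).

At ω = 1444 rad/s:
zero (1 + j1444·0.25) = 1 + j361 → |·| ≈ 361, ∠ ≈ 89.84°
pole (1 + j1444·0.002) = 1 + j2.888 → |·| ≈ 3.0562, ∠ ≈ 70.90°
pole (1 + j1444·0.001) = 1 + j1.444 → |·| ≈ 1.7565, ∠ ≈ 55.30°
pole (1 + j1444·0.0005) = 1 + j0.722 → |·| ≈ 1.2334, ∠ ≈ 35.83°
∠G = (89.84°) − (70.90° + 55.30° + 35.83°) = -72.19°

-72.2°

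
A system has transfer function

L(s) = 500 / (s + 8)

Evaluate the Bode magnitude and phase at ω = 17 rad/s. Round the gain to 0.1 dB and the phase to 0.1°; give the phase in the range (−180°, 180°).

28.5 dB, -64.8°

Substitute s = j17:
Numerator: 500 = 500 + j0
Denominator: (j17) + 8 = 8 + j17
|N| = √(500² + 0²) ≈ 500, ∠N ≈ 0.00°
|D| = √(8² + 17²) ≈ 18.788, ∠D ≈ 64.80°
|L| = 500 / 18.788 ≈ 26.613
Gain = 20 log₁₀(26.613) ≈ 28.50 dB
∠L = 0.00° − 64.80° = -64.80°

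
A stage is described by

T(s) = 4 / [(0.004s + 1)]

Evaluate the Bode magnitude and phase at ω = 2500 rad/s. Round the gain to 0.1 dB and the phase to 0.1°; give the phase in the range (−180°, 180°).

At ω = 2500 rad/s:
pole (1 + j2500·0.004) = 1 + j10 → |·| ≈ 10.05, ∠ ≈ 84.29°
|T| = 4 · 1 / (10.05) ≈ 0.39801
Gain = 20 log₁₀(0.39801) ≈ -8.00 dB
∠T = (0°) − (84.29°) = -84.29°

-8.0 dB, -84.3°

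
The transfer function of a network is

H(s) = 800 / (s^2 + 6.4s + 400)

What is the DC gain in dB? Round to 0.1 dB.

6.0 dB

H(0) = 800 / 400 = 2
20 log₁₀(2) ≈ 6.02 dB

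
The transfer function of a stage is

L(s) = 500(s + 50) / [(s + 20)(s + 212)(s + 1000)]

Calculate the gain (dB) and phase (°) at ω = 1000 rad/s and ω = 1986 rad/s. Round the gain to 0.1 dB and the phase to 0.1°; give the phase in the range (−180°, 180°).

At s = jω = j1000:
zero (s+50): 50 + j1000 → |·| = √(50²+1000²) = √1002500 ≈ 1001.2, ∠ = arctan(1000/50) ≈ 87.14°
pole (s+20): 20 + j1000 → |·| = √(20²+1000²) = √1000400 ≈ 1000.2, ∠ = arctan(1000/20) ≈ 88.85°
pole (s+212): 212 + j1000 → |·| = √(212²+1000²) = √1044944 ≈ 1022.2, ∠ = arctan(1000/212) ≈ 78.03°
pole (s+1000): 1000 + j1000 → |·| = √(1000²+1000²) = √2000000 ≈ 1414.2, ∠ = arctan(1000/1000) ≈ 45.00°
|L| = 500 · 1001.2 / 1.4459e+09 ≈ 0.00034622
Gain = 20 log₁₀(0.00034622) ≈ -69.21 dB
∠L = 87.14° − 211.88° = -124.74°

At s = jω = j1986:
zero (s+50): 50 + j1986 → |·| = √(50²+1986²) = √3946696 ≈ 1986.6, ∠ = arctan(1986/50) ≈ 88.56°
pole (s+20): 20 + j1986 → |·| = √(20²+1986²) = √3944596 ≈ 1986.1, ∠ = arctan(1986/20) ≈ 89.42°
pole (s+212): 212 + j1986 → |·| = √(212²+1986²) = √3989140 ≈ 1997.3, ∠ = arctan(1986/212) ≈ 83.91°
pole (s+1000): 1000 + j1986 → |·| = √(1000²+1986²) = √4944196 ≈ 2223.6, ∠ = arctan(1986/1000) ≈ 63.27°
|L| = 500 · 1986.6 / 8.8207e+09 ≈ 0.00011261
Gain = 20 log₁₀(0.00011261) ≈ -78.97 dB
∠L = 88.56° − 236.60° = -148.04°

ω = 1000: -69.2 dB, -124.7°; ω = 1986: -79.0 dB, -148.0°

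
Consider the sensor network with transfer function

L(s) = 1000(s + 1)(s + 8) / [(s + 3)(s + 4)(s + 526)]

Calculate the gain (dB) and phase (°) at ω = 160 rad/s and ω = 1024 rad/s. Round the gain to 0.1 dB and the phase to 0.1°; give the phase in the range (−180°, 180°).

ω = 160: 5.2 dB, -17.6°; ω = 1024: -1.2 dB, -62.9°

At s = jω = j160:
zero (s+1): 1 + j160 → |·| = √(1²+160²) = √25601 ≈ 160, ∠ = arctan(160/1) ≈ 89.64°
zero (s+8): 8 + j160 → |·| = √(8²+160²) = √25664 ≈ 160.2, ∠ = arctan(160/8) ≈ 87.14°
pole (s+3): 3 + j160 → |·| = √(3²+160²) = √25609 ≈ 160.03, ∠ = arctan(160/3) ≈ 88.93°
pole (s+4): 4 + j160 → |·| = √(4²+160²) = √25616 ≈ 160.05, ∠ = arctan(160/4) ≈ 88.57°
pole (s+526): 526 + j160 → |·| = √(526²+160²) = √302276 ≈ 549.8, ∠ = arctan(160/526) ≈ 16.92°
|L| = 1000 · 25632 / 1.4082e+07 ≈ 1.8202
Gain = 20 log₁₀(1.8202) ≈ 5.20 dB
∠L = 176.78° − 194.42° = -17.64°

At s = jω = j1024:
zero (s+1): 1 + j1024 → |·| = √(1²+1024²) = √1048577 ≈ 1024, ∠ = arctan(1024/1) ≈ 89.94°
zero (s+8): 8 + j1024 → |·| = √(8²+1024²) = √1048640 ≈ 1024, ∠ = arctan(1024/8) ≈ 89.55°
pole (s+3): 3 + j1024 → |·| = √(3²+1024²) = √1048585 ≈ 1024, ∠ = arctan(1024/3) ≈ 89.83°
pole (s+4): 4 + j1024 → |·| = √(4²+1024²) = √1048592 ≈ 1024, ∠ = arctan(1024/4) ≈ 89.78°
pole (s+526): 526 + j1024 → |·| = √(526²+1024²) = √1325252 ≈ 1151.2, ∠ = arctan(1024/526) ≈ 62.81°
|L| = 1000 · 1.0486e+06 / 1.2071e+09 ≈ 0.86869
Gain = 20 log₁₀(0.86869) ≈ -1.22 dB
∠L = 179.49° − 242.42° = -62.93°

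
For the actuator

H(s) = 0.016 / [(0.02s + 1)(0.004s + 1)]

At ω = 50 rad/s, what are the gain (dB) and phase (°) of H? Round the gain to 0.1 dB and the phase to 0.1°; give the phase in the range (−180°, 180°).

-39.1 dB, -56.3°

At ω = 50 rad/s:
pole (1 + j50·0.02) = 1 + j1 → |·| ≈ 1.4142, ∠ ≈ 45.00°
pole (1 + j50·0.004) = 1 + j0.2 → |·| ≈ 1.0198, ∠ ≈ 11.31°
|H| = 0.016 · 1 / (1.4142 · 1.0198) ≈ 0.011094
Gain = 20 log₁₀(0.011094) ≈ -39.10 dB
∠H = (0°) − (45.00° + 11.31°) = -56.31°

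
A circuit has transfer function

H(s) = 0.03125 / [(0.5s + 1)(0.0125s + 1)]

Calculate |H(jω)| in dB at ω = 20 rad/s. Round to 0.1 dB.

At ω = 20 rad/s:
pole (1 + j20·0.5) = 1 + j10 → |·| ≈ 10.05, ∠ ≈ 84.29°
pole (1 + j20·0.0125) = 1 + j0.25 → |·| ≈ 1.0308, ∠ ≈ 14.04°
|H| = 0.03125 · 1 / (10.05 · 1.0308) ≈ 0.0030165
Gain = 20 log₁₀(0.0030165) ≈ -50.41 dB

-50.4 dB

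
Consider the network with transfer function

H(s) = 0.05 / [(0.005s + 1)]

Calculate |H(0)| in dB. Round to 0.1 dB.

-26.0 dB

H(0) = 0.05 · 1 / 1 = 0.05
20 log₁₀(0.05) ≈ -26.02 dB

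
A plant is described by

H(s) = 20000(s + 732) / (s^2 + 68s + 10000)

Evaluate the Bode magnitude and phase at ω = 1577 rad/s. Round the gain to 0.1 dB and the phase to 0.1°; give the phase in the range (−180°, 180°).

At s = jω = j1577:
zero (s+732): 732 + j1577 → |·| = √(732²+1577²) = √3022753 ≈ 1738.6, ∠ = arctan(1577/732) ≈ 65.10°
quadratic: (j1577)² + 68·j1577 + 10000 = -2476929 + j107236 → |·| ≈ 2.4792e+06, ∠ ≈ 177.52°
|H| = 20000 · 1738.6 / 2.4792e+06 ≈ 14.025
Gain = 20 log₁₀(14.025) ≈ 22.94 dB
∠H = 65.10° − 177.52° = -112.42°

22.9 dB, -112.4°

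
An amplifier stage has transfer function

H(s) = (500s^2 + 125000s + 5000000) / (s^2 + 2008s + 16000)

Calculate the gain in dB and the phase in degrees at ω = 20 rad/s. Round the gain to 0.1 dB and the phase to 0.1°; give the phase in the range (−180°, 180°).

Substitute s = j20:
Numerator: 500(j20)^2 + 125000(j20) + 5000000 = 4800000 + j2500000
Denominator: (j20)^2 + 2008(j20) + 16000 = 15600 + j40160
|N| = √(4800000² + 2500000²) ≈ 5.412e+06, ∠N ≈ 27.51°
|D| = √(15600² + 40160²) ≈ 43083, ∠D ≈ 68.77°
|H| = 5.412e+06 / 43083 ≈ 125.62
Gain = 20 log₁₀(125.62) ≈ 41.98 dB
∠H = 27.51° − 68.77° = -41.26°

42.0 dB, -41.3°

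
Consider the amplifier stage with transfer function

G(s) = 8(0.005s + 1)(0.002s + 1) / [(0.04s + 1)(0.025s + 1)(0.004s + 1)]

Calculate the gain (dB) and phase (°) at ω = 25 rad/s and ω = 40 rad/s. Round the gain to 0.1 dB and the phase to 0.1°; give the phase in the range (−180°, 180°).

At ω = 25 rad/s:
zero (1 + j25·0.005) = 1 + j0.125 → |·| ≈ 1.0078, ∠ ≈ 7.13°
zero (1 + j25·0.002) = 1 + j0.05 → |·| ≈ 1.0012, ∠ ≈ 2.86°
pole (1 + j25·0.04) = 1 + j1 → |·| ≈ 1.4142, ∠ ≈ 45.00°
pole (1 + j25·0.025) = 1 + j0.625 → |·| ≈ 1.1792, ∠ ≈ 32.01°
pole (1 + j25·0.004) = 1 + j0.1 → |·| ≈ 1.005, ∠ ≈ 5.71°
|G| = 8 · 1.0078 · 1.0012 / (1.4142 · 1.1792 · 1.005) ≈ 4.8164
Gain = 20 log₁₀(4.8164) ≈ 13.65 dB
∠G = (7.13° + 2.86°) − (45.00° + 32.01° + 5.71°) = -72.73°

At ω = 40 rad/s:
zero (1 + j40·0.005) = 1 + j0.2 → |·| ≈ 1.0198, ∠ ≈ 11.31°
zero (1 + j40·0.002) = 1 + j0.08 → |·| ≈ 1.0032, ∠ ≈ 4.57°
pole (1 + j40·0.04) = 1 + j1.6 → |·| ≈ 1.8868, ∠ ≈ 57.99°
pole (1 + j40·0.025) = 1 + j1 → |·| ≈ 1.4142, ∠ ≈ 45.00°
pole (1 + j40·0.004) = 1 + j0.16 → |·| ≈ 1.0127, ∠ ≈ 9.09°
|G| = 8 · 1.0198 · 1.0032 / (1.8868 · 1.4142 · 1.0127) ≈ 3.0288
Gain = 20 log₁₀(3.0288) ≈ 9.63 dB
∠G = (11.31° + 4.57°) − (57.99° + 45.00° + 9.09°) = -96.20°

ω = 25: 13.7 dB, -72.7°; ω = 40: 9.6 dB, -96.2°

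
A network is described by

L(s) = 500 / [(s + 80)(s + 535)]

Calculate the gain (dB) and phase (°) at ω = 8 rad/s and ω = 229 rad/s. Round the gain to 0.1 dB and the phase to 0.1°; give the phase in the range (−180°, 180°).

At s = jω = j8:
pole (s+80): 80 + j8 → |·| = √(80²+8²) = √6464 ≈ 80.399, ∠ = arctan(8/80) ≈ 5.71°
pole (s+535): 535 + j8 → |·| = √(535²+8²) = √286289 ≈ 535.06, ∠ = arctan(8/535) ≈ 0.86°
|L| = 500 / 43018 ≈ 0.011623
Gain = 20 log₁₀(0.011623) ≈ -38.69 dB
∠L = 0.00° − 6.57° = -6.57°

At s = jω = j229:
pole (s+80): 80 + j229 → |·| = √(80²+229²) = √58841 ≈ 242.57, ∠ = arctan(229/80) ≈ 70.74°
pole (s+535): 535 + j229 → |·| = √(535²+229²) = √338666 ≈ 581.95, ∠ = arctan(229/535) ≈ 23.17°
|L| = 500 / 1.4116e+05 ≈ 0.0035421
Gain = 20 log₁₀(0.0035421) ≈ -49.01 dB
∠L = 0.00° − 93.91° = -93.91°

ω = 8: -38.7 dB, -6.6°; ω = 229: -49.0 dB, -93.9°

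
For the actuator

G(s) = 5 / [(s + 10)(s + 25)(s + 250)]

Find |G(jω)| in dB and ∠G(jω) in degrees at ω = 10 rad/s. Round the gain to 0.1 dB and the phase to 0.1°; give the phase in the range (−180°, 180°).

-85.6 dB, -69.1°

At s = jω = j10:
pole (s+10): 10 + j10 → |·| = √(10²+10²) = √200 ≈ 14.142, ∠ = arctan(10/10) ≈ 45.00°
pole (s+25): 25 + j10 → |·| = √(25²+10²) = √725 ≈ 26.926, ∠ = arctan(10/25) ≈ 21.80°
pole (s+250): 250 + j10 → |·| = √(250²+10²) = √62600 ≈ 250.2, ∠ = arctan(10/250) ≈ 2.29°
|G| = 5 / 95273 ≈ 5.2481e-05
Gain = 20 log₁₀(5.2481e-05) ≈ -85.60 dB
∠G = 0.00° − 69.09° = -69.09°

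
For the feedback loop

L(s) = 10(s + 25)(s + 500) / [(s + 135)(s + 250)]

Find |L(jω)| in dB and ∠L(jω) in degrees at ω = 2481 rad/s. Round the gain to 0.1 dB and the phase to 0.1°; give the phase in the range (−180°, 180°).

20.1 dB, -3.1°

At s = jω = j2481:
zero (s+25): 25 + j2481 → |·| = √(25²+2481²) = √6155986 ≈ 2481.1, ∠ = arctan(2481/25) ≈ 89.42°
zero (s+500): 500 + j2481 → |·| = √(500²+2481²) = √6405361 ≈ 2530.9, ∠ = arctan(2481/500) ≈ 78.61°
pole (s+135): 135 + j2481 → |·| = √(135²+2481²) = √6173586 ≈ 2484.7, ∠ = arctan(2481/135) ≈ 86.89°
pole (s+250): 250 + j2481 → |·| = √(250²+2481²) = √6217861 ≈ 2493.6, ∠ = arctan(2481/250) ≈ 84.25°
|L| = 10 · 6.2794e+06 / 6.1958e+06 ≈ 10.135
Gain = 20 log₁₀(10.135) ≈ 20.12 dB
∠L = 168.03° − 171.14° = -3.11°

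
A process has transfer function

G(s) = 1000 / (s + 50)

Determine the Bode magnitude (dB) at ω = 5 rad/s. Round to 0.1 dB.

26.0 dB

Substitute s = j5:
Numerator: 1000 = 1000 + j0
Denominator: (j5) + 50 = 50 + j5
|N| = √(1000² + 0²) ≈ 1000, ∠N ≈ 0.00°
|D| = √(50² + 5²) ≈ 50.249, ∠D ≈ 5.71°
|G| = 1000 / 50.249 ≈ 19.901
Gain = 20 log₁₀(19.901) ≈ 25.98 dB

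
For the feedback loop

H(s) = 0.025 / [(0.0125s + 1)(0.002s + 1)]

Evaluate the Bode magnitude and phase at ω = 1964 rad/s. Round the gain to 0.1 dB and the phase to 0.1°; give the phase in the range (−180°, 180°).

-72.0 dB, -163.4°

At ω = 1964 rad/s:
pole (1 + j1964·0.0125) = 1 + j24.55 → |·| ≈ 24.57, ∠ ≈ 87.67°
pole (1 + j1964·0.002) = 1 + j3.928 → |·| ≈ 4.0533, ∠ ≈ 75.72°
|H| = 0.025 · 1 / (24.57 · 4.0533) ≈ 0.00025103
Gain = 20 log₁₀(0.00025103) ≈ -72.01 dB
∠H = (0°) − (87.67° + 75.72°) = -163.39°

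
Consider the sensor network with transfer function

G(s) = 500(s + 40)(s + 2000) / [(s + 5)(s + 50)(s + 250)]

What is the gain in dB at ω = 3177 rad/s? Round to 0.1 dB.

-14.6 dB

At s = jω = j3177:
zero (s+40): 40 + j3177 → |·| = √(40²+3177²) = √10094929 ≈ 3177.3, ∠ = arctan(3177/40) ≈ 89.28°
zero (s+2000): 2000 + j3177 → |·| = √(2000²+3177²) = √14093329 ≈ 3754.1, ∠ = arctan(3177/2000) ≈ 57.81°
pole (s+5): 5 + j3177 → |·| = √(5²+3177²) = √10093354 ≈ 3177, ∠ = arctan(3177/5) ≈ 89.91°
pole (s+50): 50 + j3177 → |·| = √(50²+3177²) = √10095829 ≈ 3177.4, ∠ = arctan(3177/50) ≈ 89.10°
pole (s+250): 250 + j3177 → |·| = √(250²+3177²) = √10155829 ≈ 3186.8, ∠ = arctan(3177/250) ≈ 85.50°
|G| = 500 · 1.1928e+07 / 3.2169e+10 ≈ 0.1854
Gain = 20 log₁₀(0.1854) ≈ -14.64 dB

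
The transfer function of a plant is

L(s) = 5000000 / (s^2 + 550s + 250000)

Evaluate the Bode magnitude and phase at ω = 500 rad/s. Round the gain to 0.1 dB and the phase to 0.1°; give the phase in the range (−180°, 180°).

At s = jω = j500:
quadratic: (j500)² + 550·j500 + 250000 = 0 + j275000 → |·| ≈ 2.75e+05, ∠ ≈ 90.00°
|L| = 5000000 / 2.75e+05 ≈ 18.182
Gain = 20 log₁₀(18.182) ≈ 25.19 dB
∠L = 0.00° − 90.00° = -90.00°

25.2 dB, -90.0°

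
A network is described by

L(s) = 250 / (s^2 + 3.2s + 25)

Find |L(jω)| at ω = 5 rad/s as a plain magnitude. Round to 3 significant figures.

15.6

At s = jω = j5:
quadratic: (j5)² + 3.2·j5 + 25 = 0 + j16 → |·| ≈ 16, ∠ ≈ 90.00°
|L| = 250 / 16 ≈ 15.625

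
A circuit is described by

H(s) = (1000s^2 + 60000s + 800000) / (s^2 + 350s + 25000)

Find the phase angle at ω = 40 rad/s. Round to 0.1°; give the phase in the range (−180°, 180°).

77.5°

Substitute s = j40:
Numerator: 1000(j40)^2 + 60000(j40) + 800000 = -800000 + j2400000
Denominator: (j40)^2 + 350(j40) + 25000 = 23400 + j14000
|N| = √(800000² + 2400000²) ≈ 2.5298e+06, ∠N ≈ 108.43°
|D| = √(23400² + 14000²) ≈ 27268, ∠D ≈ 30.89°
∠H = 108.43° − 30.89° = 77.54°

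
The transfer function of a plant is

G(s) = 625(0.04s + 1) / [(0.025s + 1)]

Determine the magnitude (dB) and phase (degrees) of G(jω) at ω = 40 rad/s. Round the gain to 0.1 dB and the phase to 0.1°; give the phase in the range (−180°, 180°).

At ω = 40 rad/s:
zero (1 + j40·0.04) = 1 + j1.6 → |·| ≈ 1.8868, ∠ ≈ 57.99°
pole (1 + j40·0.025) = 1 + j1 → |·| ≈ 1.4142, ∠ ≈ 45.00°
|G| = 625 · 1.8868 / (1.4142) ≈ 833.86
Gain = 20 log₁₀(833.86) ≈ 58.42 dB
∠G = (57.99°) − (45.00°) = 12.99°

58.4 dB, 13.0°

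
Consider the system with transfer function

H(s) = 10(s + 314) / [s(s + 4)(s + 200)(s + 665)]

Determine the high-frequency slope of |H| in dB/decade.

-60 dB/decade

Each pole contributes −20 dB/decade at high frequency; each zero contributes +20 dB/decade.
Net: 1 zero(s) − 4 pole(s) → -60 dB/decade.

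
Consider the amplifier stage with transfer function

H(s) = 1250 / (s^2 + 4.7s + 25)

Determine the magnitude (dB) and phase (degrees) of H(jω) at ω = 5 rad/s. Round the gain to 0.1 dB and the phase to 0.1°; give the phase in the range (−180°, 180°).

34.5 dB, -90.0°

At s = jω = j5:
quadratic: (j5)² + 4.7·j5 + 25 = 0 + j23.5 → |·| ≈ 23.5, ∠ ≈ 90.00°
|H| = 1250 / 23.5 ≈ 53.191
Gain = 20 log₁₀(53.191) ≈ 34.52 dB
∠H = 0.00° − 90.00° = -90.00°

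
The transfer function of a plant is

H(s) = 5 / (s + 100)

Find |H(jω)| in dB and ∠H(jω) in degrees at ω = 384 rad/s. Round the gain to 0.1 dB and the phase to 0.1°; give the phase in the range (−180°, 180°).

Substitute s = j384:
Numerator: 5 = 5 + j0
Denominator: (j384) + 100 = 100 + j384
|N| = √(5² + 0²) ≈ 5, ∠N ≈ 0.00°
|D| = √(100² + 384²) ≈ 396.81, ∠D ≈ 75.40°
|H| = 5 / 396.81 ≈ 0.0126
Gain = 20 log₁₀(0.0126) ≈ -37.99 dB
∠H = 0.00° − 75.40° = -75.40°

-38.0 dB, -75.4°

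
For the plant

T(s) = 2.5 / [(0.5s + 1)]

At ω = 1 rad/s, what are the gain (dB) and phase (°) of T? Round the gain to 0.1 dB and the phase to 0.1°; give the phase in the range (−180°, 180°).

At ω = 1 rad/s:
pole (1 + j1·0.5) = 1 + j0.5 → |·| ≈ 1.118, ∠ ≈ 26.57°
|T| = 2.5 · 1 / (1.118) ≈ 2.2361
Gain = 20 log₁₀(2.2361) ≈ 6.99 dB
∠T = (0°) − (26.57°) = -26.57°

7.0 dB, -26.6°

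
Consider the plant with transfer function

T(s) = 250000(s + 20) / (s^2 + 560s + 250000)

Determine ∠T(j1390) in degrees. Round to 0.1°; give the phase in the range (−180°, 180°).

-66.0°

At s = jω = j1390:
zero (s+20): 20 + j1390 → |·| = √(20²+1390²) = √1932500 ≈ 1390.1, ∠ = arctan(1390/20) ≈ 89.18°
quadratic: (j1390)² + 560·j1390 + 250000 = -1682100 + j778400 → |·| ≈ 1.8535e+06, ∠ ≈ 155.17°
∠T = 89.18° − 155.17° = -65.99°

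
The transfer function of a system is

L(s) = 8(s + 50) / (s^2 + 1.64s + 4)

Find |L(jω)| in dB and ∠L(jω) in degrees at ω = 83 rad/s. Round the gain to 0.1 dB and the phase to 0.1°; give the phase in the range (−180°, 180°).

-19.0 dB, -119.9°

At s = jω = j83:
zero (s+50): 50 + j83 → |·| = √(50²+83²) = √9389 ≈ 96.897, ∠ = arctan(83/50) ≈ 58.93°
quadratic: (j83)² + 1.64·j83 + 4 = -6885 + j136.12 → |·| ≈ 6886.3, ∠ ≈ 178.87°
|L| = 8 · 96.897 / 6886.3 ≈ 0.11257
Gain = 20 log₁₀(0.11257) ≈ -18.97 dB
∠L = 58.93° − 178.87° = -119.94°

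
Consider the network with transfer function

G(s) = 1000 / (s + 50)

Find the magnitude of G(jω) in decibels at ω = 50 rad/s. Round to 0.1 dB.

23.0 dB

Substitute s = j50:
Numerator: 1000 = 1000 + j0
Denominator: (j50) + 50 = 50 + j50
|N| = √(1000² + 0²) ≈ 1000, ∠N ≈ 0.00°
|D| = √(50² + 50²) ≈ 70.711, ∠D ≈ 45.00°
|G| = 1000 / 70.711 ≈ 14.142
Gain = 20 log₁₀(14.142) ≈ 23.01 dB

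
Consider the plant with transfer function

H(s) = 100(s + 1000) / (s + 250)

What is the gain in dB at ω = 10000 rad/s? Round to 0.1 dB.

40.0 dB

At s = jω = j10000:
zero (s+1000): 1000 + j10000 → |·| = √(1000²+10000²) = √101000000 ≈ 10050, ∠ = arctan(10000/1000) ≈ 84.29°
pole (s+250): 250 + j10000 → |·| = √(250²+10000²) = √100062500 ≈ 10003, ∠ = arctan(10000/250) ≈ 88.57°
|H| = 100 · 10050 / 10003 ≈ 100.47
Gain = 20 log₁₀(100.47) ≈ 40.04 dB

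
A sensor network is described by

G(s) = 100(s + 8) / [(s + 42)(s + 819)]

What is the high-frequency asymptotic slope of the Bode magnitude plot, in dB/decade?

Each pole contributes −20 dB/decade at high frequency; each zero contributes +20 dB/decade.
Net: 1 zero(s) − 2 pole(s) → -20 dB/decade.

-20 dB/decade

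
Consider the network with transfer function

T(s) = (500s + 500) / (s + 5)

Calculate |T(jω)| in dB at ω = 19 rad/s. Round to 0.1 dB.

Substitute s = j19:
Numerator: 500(j19) + 500 = 500 + j9500
Denominator: (j19) + 5 = 5 + j19
|N| = √(500² + 9500²) ≈ 9513.1, ∠N ≈ 86.99°
|D| = √(5² + 19²) ≈ 19.647, ∠D ≈ 75.26°
|T| = 9513.1 / 19.647 ≈ 484.2
Gain = 20 log₁₀(484.2) ≈ 53.70 dB

53.7 dB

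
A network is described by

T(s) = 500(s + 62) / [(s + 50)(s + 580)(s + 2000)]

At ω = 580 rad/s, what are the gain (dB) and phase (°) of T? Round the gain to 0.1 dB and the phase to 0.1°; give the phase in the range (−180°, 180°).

At s = jω = j580:
zero (s+62): 62 + j580 → |·| = √(62²+580²) = √340244 ≈ 583.3, ∠ = arctan(580/62) ≈ 83.90°
pole (s+50): 50 + j580 → |·| = √(50²+580²) = √338900 ≈ 582.15, ∠ = arctan(580/50) ≈ 85.07°
pole (s+580): 580 + j580 → |·| = √(580²+580²) = √672800 ≈ 820.24, ∠ = arctan(580/580) ≈ 45.00°
pole (s+2000): 2000 + j580 → |·| = √(2000²+580²) = √4336400 ≈ 2082.4, ∠ = arctan(580/2000) ≈ 16.17°
|T| = 500 · 583.3 / 9.9435e+08 ≈ 0.00029331
Gain = 20 log₁₀(0.00029331) ≈ -70.65 dB
∠T = 83.90° − 146.24° = -62.34°

-70.7 dB, -62.3°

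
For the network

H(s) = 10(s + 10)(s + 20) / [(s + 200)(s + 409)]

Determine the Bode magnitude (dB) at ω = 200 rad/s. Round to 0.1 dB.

At s = jω = j200:
zero (s+10): 10 + j200 → |·| = √(10²+200²) = √40100 ≈ 200.25, ∠ = arctan(200/10) ≈ 87.14°
zero (s+20): 20 + j200 → |·| = √(20²+200²) = √40400 ≈ 201, ∠ = arctan(200/20) ≈ 84.29°
pole (s+200): 200 + j200 → |·| = √(200²+200²) = √80000 ≈ 282.84, ∠ = arctan(200/200) ≈ 45.00°
pole (s+409): 409 + j200 → |·| = √(409²+200²) = √207281 ≈ 455.28, ∠ = arctan(200/409) ≈ 26.06°
|H| = 10 · 40250 / 1.2877e+05 ≈ 3.1257
Gain = 20 log₁₀(3.1257) ≈ 9.90 dB

9.9 dB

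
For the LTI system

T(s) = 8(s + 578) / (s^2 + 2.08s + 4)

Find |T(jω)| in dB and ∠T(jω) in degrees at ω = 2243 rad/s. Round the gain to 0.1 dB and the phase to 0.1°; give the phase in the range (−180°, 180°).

-48.7 dB, -104.4°

At s = jω = j2243:
zero (s+578): 578 + j2243 → |·| = √(578²+2243²) = √5365133 ≈ 2316.3, ∠ = arctan(2243/578) ≈ 75.55°
quadratic: (j2243)² + 2.08·j2243 + 4 = -5031045 + j4665.44 → |·| ≈ 5.031e+06, ∠ ≈ 179.95°
|T| = 8 · 2316.3 / 5.031e+06 ≈ 0.0036832
Gain = 20 log₁₀(0.0036832) ≈ -48.68 dB
∠T = 75.55° − 179.95° = -104.40°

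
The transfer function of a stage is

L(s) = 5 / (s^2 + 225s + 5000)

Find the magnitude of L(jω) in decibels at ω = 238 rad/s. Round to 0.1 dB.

-83.5 dB

Substitute s = j238:
Numerator: 5 = 5 + j0
Denominator: (j238)^2 + 225(j238) + 5000 = -51644 + j53550
|N| = √(5² + 0²) ≈ 5, ∠N ≈ 0.00°
|D| = √(51644² + 53550²) ≈ 74396, ∠D ≈ 133.96°
|L| = 5 / 74396 ≈ 6.7208e-05
Gain = 20 log₁₀(6.7208e-05) ≈ -83.45 dB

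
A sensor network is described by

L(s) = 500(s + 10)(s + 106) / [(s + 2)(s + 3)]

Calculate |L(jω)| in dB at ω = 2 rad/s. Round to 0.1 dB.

94.5 dB

At s = jω = j2:
zero (s+10): 10 + j2 → |·| = √(10²+2²) = √104 ≈ 10.198, ∠ = arctan(2/10) ≈ 11.31°
zero (s+106): 106 + j2 → |·| = √(106²+2²) = √11240 ≈ 106.02, ∠ = arctan(2/106) ≈ 1.08°
pole (s+2): 2 + j2 → |·| = √(2²+2²) = √8 ≈ 2.8284, ∠ = arctan(2/2) ≈ 45.00°
pole (s+3): 3 + j2 → |·| = √(3²+2²) = √13 ≈ 3.6056, ∠ = arctan(2/3) ≈ 33.69°
|L| = 500 · 1081.2 / 10.198 ≈ 53010
Gain = 20 log₁₀(53010) ≈ 94.49 dB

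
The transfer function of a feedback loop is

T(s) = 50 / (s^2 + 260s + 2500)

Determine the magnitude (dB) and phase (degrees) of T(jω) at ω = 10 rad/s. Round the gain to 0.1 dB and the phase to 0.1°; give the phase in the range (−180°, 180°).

-37.0 dB, -47.3°

Substitute s = j10:
Numerator: 50 = 50 + j0
Denominator: (j10)^2 + 260(j10) + 2500 = 2400 + j2600
|N| = √(50² + 0²) ≈ 50, ∠N ≈ 0.00°
|D| = √(2400² + 2600²) ≈ 3538.4, ∠D ≈ 47.29°
|T| = 50 / 3538.4 ≈ 0.014131
Gain = 20 log₁₀(0.014131) ≈ -37.00 dB
∠T = 0.00° − 47.29° = -47.29°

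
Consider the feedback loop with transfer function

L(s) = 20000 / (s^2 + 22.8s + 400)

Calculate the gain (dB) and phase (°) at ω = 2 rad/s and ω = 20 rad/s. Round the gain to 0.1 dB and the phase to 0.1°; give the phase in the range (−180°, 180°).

ω = 2: 34.0 dB, -6.6°; ω = 20: 32.8 dB, -90.0°

At s = jω = j2:
quadratic: (j2)² + 22.8·j2 + 400 = 396 + j45.6 → |·| ≈ 398.62, ∠ ≈ 6.57°
|L| = 20000 / 398.62 ≈ 50.173
Gain = 20 log₁₀(50.173) ≈ 34.01 dB
∠L = 0.00° − 6.57° = -6.57°

At s = jω = j20:
quadratic: (j20)² + 22.8·j20 + 400 = 0 + j456 → |·| ≈ 456, ∠ ≈ 90.00°
|L| = 20000 / 456 ≈ 43.86
Gain = 20 log₁₀(43.86) ≈ 32.84 dB
∠L = 0.00° − 90.00° = -90.00°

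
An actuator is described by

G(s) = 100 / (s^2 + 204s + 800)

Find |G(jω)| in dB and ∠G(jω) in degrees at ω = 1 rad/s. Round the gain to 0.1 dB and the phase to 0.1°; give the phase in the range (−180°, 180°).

-18.3 dB, -14.3°

Substitute s = j1:
Numerator: 100 = 100 + j0
Denominator: (j1)^2 + 204(j1) + 800 = 799 + j204
|N| = √(100² + 0²) ≈ 100, ∠N ≈ 0.00°
|D| = √(799² + 204²) ≈ 824.63, ∠D ≈ 14.32°
|G| = 100 / 824.63 ≈ 0.12127
Gain = 20 log₁₀(0.12127) ≈ -18.32 dB
∠G = 0.00° − 14.32° = -14.32°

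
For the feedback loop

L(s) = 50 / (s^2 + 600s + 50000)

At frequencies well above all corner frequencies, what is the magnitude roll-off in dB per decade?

-40 dB/decade

Each pole contributes −20 dB/decade at high frequency; each zero contributes +20 dB/decade.
Net: 0 zero(s) − 2 pole(s) → -40 dB/decade.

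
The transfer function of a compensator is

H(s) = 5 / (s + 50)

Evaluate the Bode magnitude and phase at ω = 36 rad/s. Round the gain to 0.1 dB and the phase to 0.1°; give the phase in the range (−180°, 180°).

Substitute s = j36:
Numerator: 5 = 5 + j0
Denominator: (j36) + 50 = 50 + j36
|N| = √(5² + 0²) ≈ 5, ∠N ≈ 0.00°
|D| = √(50² + 36²) ≈ 61.612, ∠D ≈ 35.75°
|H| = 5 / 61.612 ≈ 0.081153
Gain = 20 log₁₀(0.081153) ≈ -21.81 dB
∠H = 0.00° − 35.75° = -35.75°

-21.8 dB, -35.8°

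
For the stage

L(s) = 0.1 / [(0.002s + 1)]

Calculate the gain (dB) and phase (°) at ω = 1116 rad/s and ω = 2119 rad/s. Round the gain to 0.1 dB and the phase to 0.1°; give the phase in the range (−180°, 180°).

ω = 1116: -27.8 dB, -65.9°; ω = 2119: -32.8 dB, -76.7°

At ω = 1116 rad/s:
pole (1 + j1116·0.002) = 1 + j2.232 → |·| ≈ 2.4458, ∠ ≈ 65.87°
|L| = 0.1 · 1 / (2.4458) ≈ 0.040886
Gain = 20 log₁₀(0.040886) ≈ -27.77 dB
∠L = (0°) − (65.87°) = -65.87°

At ω = 2119 rad/s:
pole (1 + j2119·0.002) = 1 + j4.238 → |·| ≈ 4.3544, ∠ ≈ 76.72°
|L| = 0.1 · 1 / (4.3544) ≈ 0.022965
Gain = 20 log₁₀(0.022965) ≈ -32.78 dB
∠L = (0°) − (76.72°) = -76.72°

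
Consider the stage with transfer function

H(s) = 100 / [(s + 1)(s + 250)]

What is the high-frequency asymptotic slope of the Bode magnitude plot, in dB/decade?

-40 dB/decade

Each pole contributes −20 dB/decade at high frequency; each zero contributes +20 dB/decade.
Net: 0 zero(s) − 2 pole(s) → -40 dB/decade.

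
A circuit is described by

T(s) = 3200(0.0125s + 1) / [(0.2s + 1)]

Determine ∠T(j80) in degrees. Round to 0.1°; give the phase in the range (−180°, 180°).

-41.4°

At ω = 80 rad/s:
zero (1 + j80·0.0125) = 1 + j1 → |·| ≈ 1.4142, ∠ ≈ 45.00°
pole (1 + j80·0.2) = 1 + j16 → |·| ≈ 16.031, ∠ ≈ 86.42°
∠T = (45.00°) − (86.42°) = -41.42°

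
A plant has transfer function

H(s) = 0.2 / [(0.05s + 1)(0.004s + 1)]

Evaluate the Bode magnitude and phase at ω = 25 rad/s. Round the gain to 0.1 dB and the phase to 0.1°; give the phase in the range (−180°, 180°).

-18.1 dB, -57.1°

At ω = 25 rad/s:
pole (1 + j25·0.05) = 1 + j1.25 → |·| ≈ 1.6008, ∠ ≈ 51.34°
pole (1 + j25·0.004) = 1 + j0.1 → |·| ≈ 1.005, ∠ ≈ 5.71°
|H| = 0.2 · 1 / (1.6008 · 1.005) ≈ 0.12432
Gain = 20 log₁₀(0.12432) ≈ -18.11 dB
∠H = (0°) − (51.34° + 5.71°) = -57.05°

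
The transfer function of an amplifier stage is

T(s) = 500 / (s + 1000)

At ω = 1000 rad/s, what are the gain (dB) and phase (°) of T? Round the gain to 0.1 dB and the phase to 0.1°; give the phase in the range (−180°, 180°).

At s = jω = j1000:
pole (s+1000): 1000 + j1000 → |·| = √(1000²+1000²) = √2000000 ≈ 1414.2, ∠ = arctan(1000/1000) ≈ 45.00°
|T| = 500 / 1414.2 ≈ 0.35356
Gain = 20 log₁₀(0.35356) ≈ -9.03 dB
∠T = 0.00° − 45.00° = -45.00°

-9.0 dB, -45.0°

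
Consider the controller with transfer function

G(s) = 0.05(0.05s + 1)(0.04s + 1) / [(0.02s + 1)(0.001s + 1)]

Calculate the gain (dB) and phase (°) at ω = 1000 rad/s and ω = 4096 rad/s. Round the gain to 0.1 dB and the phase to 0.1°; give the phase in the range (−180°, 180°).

ω = 1000: 11.0 dB, 45.3°; ω = 4096: 13.7 dB, 13.8°

At ω = 1000 rad/s:
zero (1 + j1000·0.05) = 1 + j50 → |·| ≈ 50.01, ∠ ≈ 88.85°
zero (1 + j1000·0.04) = 1 + j40 → |·| ≈ 40.012, ∠ ≈ 88.57°
pole (1 + j1000·0.02) = 1 + j20 → |·| ≈ 20.025, ∠ ≈ 87.14°
pole (1 + j1000·0.001) = 1 + j1 → |·| ≈ 1.4142, ∠ ≈ 45.00°
|G| = 0.05 · 50.01 · 40.012 / (20.025 · 1.4142) ≈ 3.5329
Gain = 20 log₁₀(3.5329) ≈ 10.96 dB
∠G = (88.85° + 88.57°) − (87.14° + 45.00°) = 45.28°

At ω = 4096 rad/s:
zero (1 + j4096·0.05) = 1 + j204.8 → |·| ≈ 204.8, ∠ ≈ 89.72°
zero (1 + j4096·0.04) = 1 + j163.84 → |·| ≈ 163.84, ∠ ≈ 89.65°
pole (1 + j4096·0.02) = 1 + j81.92 → |·| ≈ 81.926, ∠ ≈ 89.30°
pole (1 + j4096·0.001) = 1 + j4.096 → |·| ≈ 4.2163, ∠ ≈ 76.28°
|G| = 0.05 · 204.8 · 163.84 / (81.926 · 4.2163) ≈ 4.857
Gain = 20 log₁₀(4.857) ≈ 13.73 dB
∠G = (89.72° + 89.65°) − (89.30° + 76.28°) = 13.79°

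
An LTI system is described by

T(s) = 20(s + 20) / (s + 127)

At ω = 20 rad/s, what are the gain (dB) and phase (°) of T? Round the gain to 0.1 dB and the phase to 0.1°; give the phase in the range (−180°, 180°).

12.9 dB, 36.1°

At s = jω = j20:
zero (s+20): 20 + j20 → |·| = √(20²+20²) = √800 ≈ 28.284, ∠ = arctan(20/20) ≈ 45.00°
pole (s+127): 127 + j20 → |·| = √(127²+20²) = √16529 ≈ 128.57, ∠ = arctan(20/127) ≈ 8.95°
|T| = 20 · 28.284 / 128.57 ≈ 4.3998
Gain = 20 log₁₀(4.3998) ≈ 12.87 dB
∠T = 45.00° − 8.95° = 36.05°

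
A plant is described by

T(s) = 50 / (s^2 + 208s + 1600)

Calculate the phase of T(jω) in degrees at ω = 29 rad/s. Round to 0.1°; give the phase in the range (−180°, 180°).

Substitute s = j29:
Numerator: 50 = 50 + j0
Denominator: (j29)^2 + 208(j29) + 1600 = 759 + j6032
|N| = √(50² + 0²) ≈ 50, ∠N ≈ 0.00°
|D| = √(759² + 6032²) ≈ 6079.6, ∠D ≈ 82.83°
∠T = 0.00° − 82.83° = -82.83°

-82.8°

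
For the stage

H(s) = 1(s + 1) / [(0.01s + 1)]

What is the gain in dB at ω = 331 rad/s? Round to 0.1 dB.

39.6 dB

At ω = 331 rad/s:
zero (1 + j331·1) = 1 + j331 → |·| ≈ 331, ∠ ≈ 89.83°
pole (1 + j331·0.01) = 1 + j3.31 → |·| ≈ 3.4578, ∠ ≈ 73.19°
|H| = 1 · 331 / (3.4578) ≈ 95.726
Gain = 20 log₁₀(95.726) ≈ 39.62 dB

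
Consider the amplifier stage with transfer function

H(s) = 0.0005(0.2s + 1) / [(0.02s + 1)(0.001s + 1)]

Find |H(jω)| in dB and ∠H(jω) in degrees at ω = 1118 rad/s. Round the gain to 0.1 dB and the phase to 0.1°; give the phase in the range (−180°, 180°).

At ω = 1118 rad/s:
zero (1 + j1118·0.2) = 1 + j223.6 → |·| ≈ 223.6, ∠ ≈ 89.74°
pole (1 + j1118·0.02) = 1 + j22.36 → |·| ≈ 22.382, ∠ ≈ 87.44°
pole (1 + j1118·0.001) = 1 + j1.118 → |·| ≈ 1.5, ∠ ≈ 48.19°
|H| = 0.0005 · 223.6 / (22.382 · 1.5) ≈ 0.0033301
Gain = 20 log₁₀(0.0033301) ≈ -49.55 dB
∠H = (89.74°) − (87.44° + 48.19°) = -45.89°

-49.6 dB, -45.9°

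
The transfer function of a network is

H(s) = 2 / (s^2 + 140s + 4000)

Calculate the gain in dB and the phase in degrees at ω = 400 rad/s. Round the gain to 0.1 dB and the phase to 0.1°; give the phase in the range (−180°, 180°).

Substitute s = j400:
Numerator: 2 = 2 + j0
Denominator: (j400)^2 + 140(j400) + 4000 = -156000 + j56000
|N| = √(2² + 0²) ≈ 2, ∠N ≈ 0.00°
|D| = √(156000² + 56000²) ≈ 1.6575e+05, ∠D ≈ 160.25°
|H| = 2 / 1.6575e+05 ≈ 1.2066e-05
Gain = 20 log₁₀(1.2066e-05) ≈ -98.37 dB
∠H = 0.00° − 160.25° = -160.25°

-98.4 dB, -160.3°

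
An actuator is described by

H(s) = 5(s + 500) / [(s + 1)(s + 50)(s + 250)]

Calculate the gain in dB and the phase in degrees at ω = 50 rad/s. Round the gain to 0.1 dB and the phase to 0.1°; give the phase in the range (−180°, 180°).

-51.1 dB, -139.5°

At s = jω = j50:
zero (s+500): 500 + j50 → |·| = √(500²+50²) = √252500 ≈ 502.49, ∠ = arctan(50/500) ≈ 5.71°
pole (s+1): 1 + j50 → |·| = √(1²+50²) = √2501 ≈ 50.01, ∠ = arctan(50/1) ≈ 88.85°
pole (s+50): 50 + j50 → |·| = √(50²+50²) = √5000 ≈ 70.711, ∠ = arctan(50/50) ≈ 45.00°
pole (s+250): 250 + j50 → |·| = √(250²+50²) = √65000 ≈ 254.95, ∠ = arctan(50/250) ≈ 11.31°
|H| = 5 · 502.49 / 9.0157e+05 ≈ 0.0027867
Gain = 20 log₁₀(0.0027867) ≈ -51.10 dB
∠H = 5.71° − 145.16° = -139.45°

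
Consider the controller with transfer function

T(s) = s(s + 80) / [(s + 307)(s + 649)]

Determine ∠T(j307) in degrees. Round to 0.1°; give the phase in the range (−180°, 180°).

95.1°

At s = jω = j307:
zero (s+80): 80 + j307 → |·| = √(80²+307²) = √100649 ≈ 317.25, ∠ = arctan(307/80) ≈ 75.39°
zero at origin: s = j307 → |·| = 307, ∠ = 90.00°
pole (s+307): 307 + j307 → |·| = √(307²+307²) = √188498 ≈ 434.16, ∠ = arctan(307/307) ≈ 45.00°
pole (s+649): 649 + j307 → |·| = √(649²+307²) = √515450 ≈ 717.95, ∠ = arctan(307/649) ≈ 25.32°
∠T = 165.39° − 70.32° = 95.07°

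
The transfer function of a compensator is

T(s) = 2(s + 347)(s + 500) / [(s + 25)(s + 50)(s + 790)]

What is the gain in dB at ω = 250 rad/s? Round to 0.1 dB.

At s = jω = j250:
zero (s+347): 347 + j250 → |·| = √(347²+250²) = √182909 ≈ 427.68, ∠ = arctan(250/347) ≈ 35.77°
zero (s+500): 500 + j250 → |·| = √(500²+250²) = √312500 ≈ 559.02, ∠ = arctan(250/500) ≈ 26.57°
pole (s+25): 25 + j250 → |·| = √(25²+250²) = √63125 ≈ 251.25, ∠ = arctan(250/25) ≈ 84.29°
pole (s+50): 50 + j250 → |·| = √(50²+250²) = √65000 ≈ 254.95, ∠ = arctan(250/50) ≈ 78.69°
pole (s+790): 790 + j250 → |·| = √(790²+250²) = √686600 ≈ 828.61, ∠ = arctan(250/790) ≈ 17.56°
|T| = 2 · 2.3908e+05 / 5.3078e+07 ≈ 0.0090086
Gain = 20 log₁₀(0.0090086) ≈ -40.91 dB

-40.9 dB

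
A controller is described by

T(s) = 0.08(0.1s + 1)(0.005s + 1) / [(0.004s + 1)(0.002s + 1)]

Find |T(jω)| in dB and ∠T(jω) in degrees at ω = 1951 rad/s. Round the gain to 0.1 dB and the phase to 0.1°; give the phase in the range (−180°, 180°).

At ω = 1951 rad/s:
zero (1 + j1951·0.1) = 1 + j195.1 → |·| ≈ 195.1, ∠ ≈ 89.71°
zero (1 + j1951·0.005) = 1 + j9.755 → |·| ≈ 9.8061, ∠ ≈ 84.15°
pole (1 + j1951·0.004) = 1 + j7.804 → |·| ≈ 7.8678, ∠ ≈ 82.70°
pole (1 + j1951·0.002) = 1 + j3.902 → |·| ≈ 4.0281, ∠ ≈ 75.63°
|T| = 0.08 · 195.1 · 9.8061 / (7.8678 · 4.0281) ≈ 4.8294
Gain = 20 log₁₀(4.8294) ≈ 13.68 dB
∠T = (89.71° + 84.15°) − (82.70° + 75.63°) = 15.53°

13.7 dB, 15.5°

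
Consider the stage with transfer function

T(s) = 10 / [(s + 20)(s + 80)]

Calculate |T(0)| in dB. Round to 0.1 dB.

T(0) = 10 / (20·80) = 0.00625
20 log₁₀(0.00625) ≈ -44.08 dB

-44.1 dB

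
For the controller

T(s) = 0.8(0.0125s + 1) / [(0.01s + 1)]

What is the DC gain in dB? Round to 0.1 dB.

-1.9 dB

T(0) = 0.8 · 1 / 1 = 0.8
20 log₁₀(0.8) ≈ -1.94 dB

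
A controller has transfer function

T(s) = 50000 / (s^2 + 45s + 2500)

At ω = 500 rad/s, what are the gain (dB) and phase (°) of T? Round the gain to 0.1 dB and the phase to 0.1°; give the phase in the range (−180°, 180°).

-13.9 dB, -174.8°

At s = jω = j500:
quadratic: (j500)² + 45·j500 + 2500 = -247500 + j22500 → |·| ≈ 2.4852e+05, ∠ ≈ 174.81°
|T| = 50000 / 2.4852e+05 ≈ 0.20119
Gain = 20 log₁₀(0.20119) ≈ -13.93 dB
∠T = 0.00° − 174.81° = -174.81°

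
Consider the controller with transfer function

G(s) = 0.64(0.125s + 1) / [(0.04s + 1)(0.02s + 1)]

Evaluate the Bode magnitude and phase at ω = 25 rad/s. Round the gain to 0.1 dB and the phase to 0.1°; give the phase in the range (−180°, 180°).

At ω = 25 rad/s:
zero (1 + j25·0.125) = 1 + j3.125 → |·| ≈ 3.2811, ∠ ≈ 72.26°
pole (1 + j25·0.04) = 1 + j1 → |·| ≈ 1.4142, ∠ ≈ 45.00°
pole (1 + j25·0.02) = 1 + j0.5 → |·| ≈ 1.118, ∠ ≈ 26.57°
|G| = 0.64 · 3.2811 / (1.4142 · 1.118) ≈ 1.3281
Gain = 20 log₁₀(1.3281) ≈ 2.46 dB
∠G = (72.26°) − (45.00° + 26.57°) = 0.69°

2.5 dB, 0.7°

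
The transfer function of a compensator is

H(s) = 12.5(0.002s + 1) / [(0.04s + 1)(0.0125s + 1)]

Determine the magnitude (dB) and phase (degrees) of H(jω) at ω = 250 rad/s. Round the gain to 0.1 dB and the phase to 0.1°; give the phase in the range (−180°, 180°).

At ω = 250 rad/s:
zero (1 + j250·0.002) = 1 + j0.5 → |·| ≈ 1.118, ∠ ≈ 26.57°
pole (1 + j250·0.04) = 1 + j10 → |·| ≈ 10.05, ∠ ≈ 84.29°
pole (1 + j250·0.0125) = 1 + j3.125 → |·| ≈ 3.2811, ∠ ≈ 72.26°
|H| = 12.5 · 1.118 / (10.05 · 3.2811) ≈ 0.42381
Gain = 20 log₁₀(0.42381) ≈ -7.46 dB
∠H = (26.57°) − (84.29° + 72.26°) = -129.98°

-7.5 dB, -130.0°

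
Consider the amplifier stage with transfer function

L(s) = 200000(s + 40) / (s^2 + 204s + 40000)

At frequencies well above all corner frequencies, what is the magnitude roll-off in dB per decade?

Each pole contributes −20 dB/decade at high frequency; each zero contributes +20 dB/decade.
Net: 1 zero(s) − 2 pole(s) → -20 dB/decade.

-20 dB/decade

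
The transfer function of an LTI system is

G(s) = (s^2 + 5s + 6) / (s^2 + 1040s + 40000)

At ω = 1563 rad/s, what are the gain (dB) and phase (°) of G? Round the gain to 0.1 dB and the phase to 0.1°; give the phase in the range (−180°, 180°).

Substitute s = j1563:
Numerator: (j1563)^2 + 5(j1563) + 6 = -2442963 + j7815
Denominator: (j1563)^2 + 1040(j1563) + 40000 = -2402969 + j1625520
|N| = √(2442963² + 7815²) ≈ 2.443e+06, ∠N ≈ 179.82°
|D| = √(2402969² + 1625520²) ≈ 2.9011e+06, ∠D ≈ 145.92°
|G| = 2.443e+06 / 2.9011e+06 ≈ 0.84209
Gain = 20 log₁₀(0.84209) ≈ -1.49 dB
∠G = 179.82° − 145.92° = 33.90°

-1.5 dB, 33.9°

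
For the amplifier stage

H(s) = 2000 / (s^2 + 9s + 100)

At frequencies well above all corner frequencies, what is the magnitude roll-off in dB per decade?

-40 dB/decade

Each pole contributes −20 dB/decade at high frequency; each zero contributes +20 dB/decade.
Net: 0 zero(s) − 2 pole(s) → -40 dB/decade.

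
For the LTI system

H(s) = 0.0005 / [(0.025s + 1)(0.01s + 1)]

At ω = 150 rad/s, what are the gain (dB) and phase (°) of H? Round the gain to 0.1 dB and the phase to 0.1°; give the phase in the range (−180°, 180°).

-82.9 dB, -131.4°

At ω = 150 rad/s:
pole (1 + j150·0.025) = 1 + j3.75 → |·| ≈ 3.881, ∠ ≈ 75.07°
pole (1 + j150·0.01) = 1 + j1.5 → |·| ≈ 1.8028, ∠ ≈ 56.31°
|H| = 0.0005 · 1 / (3.881 · 1.8028) ≈ 7.1463e-05
Gain = 20 log₁₀(7.1463e-05) ≈ -82.92 dB
∠H = (0°) − (75.07° + 56.31°) = -131.38°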